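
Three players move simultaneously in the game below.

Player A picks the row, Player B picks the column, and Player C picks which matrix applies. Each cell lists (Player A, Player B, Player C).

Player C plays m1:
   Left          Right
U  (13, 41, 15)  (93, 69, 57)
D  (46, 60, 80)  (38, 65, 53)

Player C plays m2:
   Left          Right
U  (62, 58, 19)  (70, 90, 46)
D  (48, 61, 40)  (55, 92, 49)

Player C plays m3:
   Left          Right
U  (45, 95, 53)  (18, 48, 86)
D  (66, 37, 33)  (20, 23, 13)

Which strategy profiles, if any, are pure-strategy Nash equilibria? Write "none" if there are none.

none

For each player, find the best response to each opponent profile; mutual best responses are the pure NE.
Player A against (Left, m1): payoffs 13, 46 → best response D.
Player A against (Left, m2): payoffs 62, 48 → best response U.
Player A against (Left, m3): payoffs 45, 66 → best response D.
Player A against (Right, m1): payoffs 93, 38 → best response U.
Player A against (Right, m2): payoffs 70, 55 → best response U.
Player A against (Right, m3): payoffs 18, 20 → best response D.
Player B against (U, m1): payoffs 41, 69 → best response Right.
Player B against (U, m2): payoffs 58, 90 → best response Right.
Player B against (U, m3): payoffs 95, 48 → best response Left.
Player B against (D, m1): payoffs 60, 65 → best response Right.
Player B against (D, m2): payoffs 61, 92 → best response Right.
Player B against (D, m3): payoffs 37, 23 → best response Left.
Player C against (U, Left): payoffs 15, 19, 53 → best response m3.
Player C against (U, Right): payoffs 57, 46, 86 → best response m3.
Player C against (D, Left): payoffs 80, 40, 33 → best response m1.
Player C against (D, Right): payoffs 53, 49, 13 → best response m1.
No profile is a mutual best response for all players.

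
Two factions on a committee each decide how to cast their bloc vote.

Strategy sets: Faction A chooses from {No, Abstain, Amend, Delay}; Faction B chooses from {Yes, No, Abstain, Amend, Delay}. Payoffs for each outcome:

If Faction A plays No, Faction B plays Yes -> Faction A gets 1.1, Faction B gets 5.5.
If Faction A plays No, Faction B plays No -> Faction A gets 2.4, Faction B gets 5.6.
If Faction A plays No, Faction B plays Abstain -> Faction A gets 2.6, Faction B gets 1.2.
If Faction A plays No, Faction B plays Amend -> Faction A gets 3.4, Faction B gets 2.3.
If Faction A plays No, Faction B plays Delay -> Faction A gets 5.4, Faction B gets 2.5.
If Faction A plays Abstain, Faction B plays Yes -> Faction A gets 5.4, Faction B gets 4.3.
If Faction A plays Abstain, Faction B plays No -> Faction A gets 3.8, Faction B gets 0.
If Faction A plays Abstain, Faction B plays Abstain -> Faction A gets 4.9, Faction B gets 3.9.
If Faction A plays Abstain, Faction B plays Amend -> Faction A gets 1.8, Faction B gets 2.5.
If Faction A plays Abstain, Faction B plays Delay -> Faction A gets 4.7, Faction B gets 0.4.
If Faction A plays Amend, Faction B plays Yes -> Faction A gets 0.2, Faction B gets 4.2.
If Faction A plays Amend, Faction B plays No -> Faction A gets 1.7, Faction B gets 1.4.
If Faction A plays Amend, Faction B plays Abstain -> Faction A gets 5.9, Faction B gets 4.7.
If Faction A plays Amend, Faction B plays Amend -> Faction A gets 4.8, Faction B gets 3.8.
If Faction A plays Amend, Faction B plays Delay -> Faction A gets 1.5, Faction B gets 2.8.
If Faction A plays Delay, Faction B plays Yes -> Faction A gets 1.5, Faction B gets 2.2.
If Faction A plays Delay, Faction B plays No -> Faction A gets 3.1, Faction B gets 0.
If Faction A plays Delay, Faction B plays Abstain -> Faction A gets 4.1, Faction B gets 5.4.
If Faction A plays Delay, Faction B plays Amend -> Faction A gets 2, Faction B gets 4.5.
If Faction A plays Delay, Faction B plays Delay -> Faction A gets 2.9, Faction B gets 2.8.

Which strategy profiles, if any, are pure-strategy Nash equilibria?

(Abstain, Yes) and (Amend, Abstain)

(No, Yes): Faction A can switch to Abstain (1.1 → 5.4). Not NE.
(No, No): Faction A can switch to Abstain (2.4 → 3.8). Not NE.
(No, Abstain): Faction A can switch to Abstain (2.6 → 4.9). Not NE.
(No, Amend): Faction A can switch to Amend (3.4 → 4.8). Not NE.
(No, Delay): Faction B can switch to Yes (2.5 → 5.5). Not NE.
(Abstain, Yes): Faction A gets 5.4, best alternative 1.5; Faction B gets 4.3, best alternative 3.9. No profitable deviation — NE.
(Abstain, No): Faction B can switch to Yes (0 → 4.3). Not NE.
(Abstain, Abstain): Faction A can switch to Amend (4.9 → 5.9). Not NE.
(Abstain, Amend): Faction A can switch to No (1.8 → 3.4). Not NE.
(Abstain, Delay): Faction A can switch to No (4.7 → 5.4). Not NE.
(Amend, Yes): Faction A can switch to No (0.2 → 1.1). Not NE.
(Amend, Abstain): Faction A gets 5.9, best alternative 4.9; Faction B gets 4.7, best alternative 4.2. No profitable deviation — NE.
(The remaining 8 profiles each have a profitable deviation by the same check.)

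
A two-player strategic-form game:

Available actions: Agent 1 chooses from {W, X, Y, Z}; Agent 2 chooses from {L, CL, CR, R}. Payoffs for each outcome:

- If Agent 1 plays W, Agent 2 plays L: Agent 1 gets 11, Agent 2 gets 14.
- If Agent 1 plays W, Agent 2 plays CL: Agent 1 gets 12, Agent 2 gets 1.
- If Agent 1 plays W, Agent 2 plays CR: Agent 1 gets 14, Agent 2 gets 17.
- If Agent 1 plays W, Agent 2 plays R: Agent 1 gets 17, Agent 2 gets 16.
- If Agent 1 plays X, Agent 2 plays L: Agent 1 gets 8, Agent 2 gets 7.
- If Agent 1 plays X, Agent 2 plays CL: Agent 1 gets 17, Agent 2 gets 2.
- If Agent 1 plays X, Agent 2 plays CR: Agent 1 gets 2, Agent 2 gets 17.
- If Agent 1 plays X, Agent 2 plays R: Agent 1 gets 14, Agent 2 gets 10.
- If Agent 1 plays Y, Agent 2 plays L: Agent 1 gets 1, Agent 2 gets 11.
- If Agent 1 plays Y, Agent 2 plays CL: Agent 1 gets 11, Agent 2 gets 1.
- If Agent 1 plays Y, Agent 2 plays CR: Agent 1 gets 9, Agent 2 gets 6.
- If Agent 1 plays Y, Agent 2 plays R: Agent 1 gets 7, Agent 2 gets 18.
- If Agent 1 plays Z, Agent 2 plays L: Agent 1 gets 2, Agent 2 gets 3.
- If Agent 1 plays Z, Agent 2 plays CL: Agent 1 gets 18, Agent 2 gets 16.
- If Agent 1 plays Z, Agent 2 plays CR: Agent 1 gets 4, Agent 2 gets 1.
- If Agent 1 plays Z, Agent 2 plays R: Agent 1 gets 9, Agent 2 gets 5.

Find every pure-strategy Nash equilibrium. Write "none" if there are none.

Mark each player's best response to every combination of opponents' strategies; a profile where every player is best-responding is a pure Nash equilibrium.
Agent 1 against L: payoffs 11, 8, 1, 2 → best response W.
Agent 1 against CL: payoffs 12, 17, 11, 18 → best response Z.
Agent 1 against CR: payoffs 14, 2, 9, 4 → best response W.
Agent 1 against R: payoffs 17, 14, 7, 9 → best response W.
Agent 2 against W: payoffs 14, 1, 17, 16 → best response CR.
Agent 2 against X: payoffs 7, 2, 17, 10 → best response CR.
Agent 2 against Y: payoffs 11, 1, 6, 18 → best response R.
Agent 2 against Z: payoffs 3, 16, 1, 5 → best response CL.
Mutual best responses: (W, CR); (Z, CL).

(W, CR) and (Z, CL)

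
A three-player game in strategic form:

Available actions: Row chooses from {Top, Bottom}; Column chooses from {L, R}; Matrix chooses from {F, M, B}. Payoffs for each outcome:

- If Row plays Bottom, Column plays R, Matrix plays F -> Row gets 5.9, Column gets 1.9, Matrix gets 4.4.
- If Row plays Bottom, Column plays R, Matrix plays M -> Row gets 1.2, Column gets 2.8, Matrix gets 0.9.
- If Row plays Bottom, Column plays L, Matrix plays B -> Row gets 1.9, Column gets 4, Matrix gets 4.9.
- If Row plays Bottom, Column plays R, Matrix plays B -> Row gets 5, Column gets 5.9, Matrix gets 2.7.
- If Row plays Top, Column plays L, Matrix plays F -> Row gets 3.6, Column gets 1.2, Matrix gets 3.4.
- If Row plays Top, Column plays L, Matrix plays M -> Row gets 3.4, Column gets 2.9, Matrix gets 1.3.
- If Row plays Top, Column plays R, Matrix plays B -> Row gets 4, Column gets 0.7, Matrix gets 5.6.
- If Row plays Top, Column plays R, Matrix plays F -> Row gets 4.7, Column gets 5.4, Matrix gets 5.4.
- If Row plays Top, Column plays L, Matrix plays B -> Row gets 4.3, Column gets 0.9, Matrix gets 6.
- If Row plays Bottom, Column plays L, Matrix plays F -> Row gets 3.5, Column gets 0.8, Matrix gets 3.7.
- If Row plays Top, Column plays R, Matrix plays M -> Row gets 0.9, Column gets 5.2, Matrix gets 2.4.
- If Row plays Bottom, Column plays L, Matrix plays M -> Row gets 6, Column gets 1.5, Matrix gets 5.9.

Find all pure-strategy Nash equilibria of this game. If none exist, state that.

Pure-strategy Nash equilibria: (Top, L, B) and (Bottom, R, F)

For each strategy profile, look for a profitable unilateral deviation.
(Top, L, F): Column can switch to R (1.2 → 5.4). Not NE.
(Top, L, M): Row can switch to Bottom (3.4 → 6). Not NE.
(Top, L, B): Row gets 4.3, best alternative 1.9; Column gets 0.9, best alternative 0.7; Matrix gets 6, best alternative 3.4. No profitable deviation — NE.
(Top, R, F): Row can switch to Bottom (4.7 → 5.9). Not NE.
(Top, R, M): Row can switch to Bottom (0.9 → 1.2). Not NE.
(Top, R, B): Row can switch to Bottom (4 → 5). Not NE.
(Bottom, L, F): Row can switch to Top (3.5 → 3.6). Not NE.
(Bottom, L, M): Column can switch to R (1.5 → 2.8). Not NE.
(Bottom, L, B): Row can switch to Top (1.9 → 4.3). Not NE.
(Bottom, R, F): Row gets 5.9, best alternative 4.7; Column gets 1.9, best alternative 0.8; Matrix gets 4.4, best alternative 2.7. No profitable deviation — NE.
(Bottom, R, M): Matrix can switch to F (0.9 → 4.4). Not NE.
(Bottom, R, B): Matrix can switch to F (2.7 → 4.4). Not NE.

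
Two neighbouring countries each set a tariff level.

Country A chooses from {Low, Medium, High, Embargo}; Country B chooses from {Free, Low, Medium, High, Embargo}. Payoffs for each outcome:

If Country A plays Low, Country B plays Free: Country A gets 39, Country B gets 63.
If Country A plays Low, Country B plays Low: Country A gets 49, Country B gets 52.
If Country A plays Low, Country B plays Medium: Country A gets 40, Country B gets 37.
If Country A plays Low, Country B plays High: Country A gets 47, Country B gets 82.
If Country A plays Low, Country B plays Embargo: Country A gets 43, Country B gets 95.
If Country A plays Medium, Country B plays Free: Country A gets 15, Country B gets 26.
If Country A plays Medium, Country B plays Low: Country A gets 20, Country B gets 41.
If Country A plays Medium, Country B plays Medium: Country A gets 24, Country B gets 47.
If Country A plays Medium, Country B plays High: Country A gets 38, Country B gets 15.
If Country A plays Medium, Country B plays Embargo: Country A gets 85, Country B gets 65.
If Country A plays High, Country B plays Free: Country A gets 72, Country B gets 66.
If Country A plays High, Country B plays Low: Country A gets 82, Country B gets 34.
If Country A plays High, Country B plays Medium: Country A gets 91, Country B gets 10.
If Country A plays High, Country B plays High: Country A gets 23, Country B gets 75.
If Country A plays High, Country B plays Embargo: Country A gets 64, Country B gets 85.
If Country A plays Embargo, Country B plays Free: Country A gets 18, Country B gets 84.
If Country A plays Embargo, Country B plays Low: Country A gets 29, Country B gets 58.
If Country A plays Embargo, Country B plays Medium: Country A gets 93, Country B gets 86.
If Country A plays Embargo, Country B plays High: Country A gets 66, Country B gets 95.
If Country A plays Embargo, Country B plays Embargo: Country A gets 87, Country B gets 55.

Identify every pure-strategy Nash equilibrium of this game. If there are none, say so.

(Embargo, High)

Country A against Free: payoffs 39, 15, 72, 18 → best response High.
Country A against Low: payoffs 49, 20, 82, 29 → best response High.
Country A against Medium: payoffs 40, 24, 91, 93 → best response Embargo.
Country A against High: payoffs 47, 38, 23, 66 → best response Embargo.
Country A against Embargo: payoffs 43, 85, 64, 87 → best response Embargo.
Country B against Low: payoffs 63, 52, 37, 82, 95 → best response Embargo.
Country B against Medium: payoffs 26, 41, 47, 15, 65 → best response Embargo.
Country B against High: payoffs 66, 34, 10, 75, 85 → best response Embargo.
Country B against Embargo: payoffs 84, 58, 86, 95, 55 → best response High.
Mutual best responses: (Embargo, High).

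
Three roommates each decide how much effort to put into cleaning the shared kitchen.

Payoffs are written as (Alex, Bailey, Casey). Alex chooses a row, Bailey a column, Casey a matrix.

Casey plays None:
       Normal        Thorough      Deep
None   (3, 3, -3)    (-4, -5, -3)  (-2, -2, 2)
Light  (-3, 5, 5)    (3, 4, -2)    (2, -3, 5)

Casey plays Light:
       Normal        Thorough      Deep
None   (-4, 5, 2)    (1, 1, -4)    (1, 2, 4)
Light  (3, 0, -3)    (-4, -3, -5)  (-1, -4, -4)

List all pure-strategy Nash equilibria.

This game has no pure Nash equilibrium.

Alex against (Normal, None): payoffs 3, -3 → best response None.
Alex against (Normal, Light): payoffs -4, 3 → best response Light.
Alex against (Thorough, None): payoffs -4, 3 → best response Light.
Alex against (Thorough, Light): payoffs 1, -4 → best response None.
Alex against (Deep, None): payoffs -2, 2 → best response Light.
Alex against (Deep, Light): payoffs 1, -1 → best response None.
Bailey against (None, None): payoffs 3, -5, -2 → best response Normal.
Bailey against (None, Light): payoffs 5, 1, 2 → best response Normal.
Bailey against (Light, None): payoffs 5, 4, -3 → best response Normal.
Bailey against (Light, Light): payoffs 0, -3, -4 → best response Normal.
Casey against (None, Normal): payoffs -3, 2 → best response Light.
Casey against (None, Thorough): payoffs -3, -4 → best response None.
Casey against (None, Deep): payoffs 2, 4 → best response Light.
Casey against (Light, Normal): payoffs 5, -3 → best response None.
Casey against (Light, Thorough): payoffs -2, -5 → best response None.
Casey against (Light, Deep): payoffs 5, -4 → best response None.
No profile is a mutual best response for all players.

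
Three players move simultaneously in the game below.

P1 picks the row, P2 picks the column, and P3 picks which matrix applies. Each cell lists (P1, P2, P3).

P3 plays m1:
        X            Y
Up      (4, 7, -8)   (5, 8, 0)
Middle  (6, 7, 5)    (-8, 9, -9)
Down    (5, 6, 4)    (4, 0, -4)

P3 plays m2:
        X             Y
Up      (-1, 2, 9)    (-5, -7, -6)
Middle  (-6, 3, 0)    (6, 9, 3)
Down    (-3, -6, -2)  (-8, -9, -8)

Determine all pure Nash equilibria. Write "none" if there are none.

Pure-strategy Nash equilibria: (Up, X, m2), (Up, Y, m1), (Middle, Y, m2)

For each player, find the best response to each opponent profile; mutual best responses are the pure NE.
P1 against (X, m1): payoffs 4, 6, 5 → best response Middle.
P1 against (X, m2): payoffs -1, -6, -3 → best response Up.
P1 against (Y, m1): payoffs 5, -8, 4 → best response Up.
P1 against (Y, m2): payoffs -5, 6, -8 → best response Middle.
P2 against (Up, m1): payoffs 7, 8 → best response Y.
P2 against (Up, m2): payoffs 2, -7 → best response X.
P2 against (Middle, m1): payoffs 7, 9 → best response Y.
P2 against (Middle, m2): payoffs 3, 9 → best response Y.
P2 against (Down, m1): payoffs 6, 0 → best response X.
P2 against (Down, m2): payoffs -6, -9 → best response X.
P3 against (Up, X): payoffs -8, 9 → best response m2.
P3 against (Up, Y): payoffs 0, -6 → best response m1.
P3 against (Middle, X): payoffs 5, 0 → best response m1.
P3 against (Middle, Y): payoffs -9, 3 → best response m2.
P3 against (Down, X): payoffs 4, -2 → best response m1.
P3 against (Down, Y): payoffs -4, -8 → best response m1.
Mutual best responses: (Up, X, m2); (Up, Y, m1); (Middle, Y, m2).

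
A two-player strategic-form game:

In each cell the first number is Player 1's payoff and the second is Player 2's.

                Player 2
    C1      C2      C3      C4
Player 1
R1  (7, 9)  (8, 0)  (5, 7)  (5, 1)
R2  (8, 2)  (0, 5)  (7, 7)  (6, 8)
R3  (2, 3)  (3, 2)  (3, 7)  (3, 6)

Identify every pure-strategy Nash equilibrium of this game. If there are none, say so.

The unique pure-strategy Nash equilibrium is (R2, C4).

Player 1 against C1: payoffs 7, 8, 2 → best response R2.
Player 1 against C2: payoffs 8, 0, 3 → best response R1.
Player 1 against C3: payoffs 5, 7, 3 → best response R2.
Player 1 against C4: payoffs 5, 6, 3 → best response R2.
Player 2 against R1: payoffs 9, 0, 7, 1 → best response C1.
Player 2 against R2: payoffs 2, 5, 7, 8 → best response C4.
Player 2 against R3: payoffs 3, 2, 7, 6 → best response C3.
Mutual best responses: (R2, C4).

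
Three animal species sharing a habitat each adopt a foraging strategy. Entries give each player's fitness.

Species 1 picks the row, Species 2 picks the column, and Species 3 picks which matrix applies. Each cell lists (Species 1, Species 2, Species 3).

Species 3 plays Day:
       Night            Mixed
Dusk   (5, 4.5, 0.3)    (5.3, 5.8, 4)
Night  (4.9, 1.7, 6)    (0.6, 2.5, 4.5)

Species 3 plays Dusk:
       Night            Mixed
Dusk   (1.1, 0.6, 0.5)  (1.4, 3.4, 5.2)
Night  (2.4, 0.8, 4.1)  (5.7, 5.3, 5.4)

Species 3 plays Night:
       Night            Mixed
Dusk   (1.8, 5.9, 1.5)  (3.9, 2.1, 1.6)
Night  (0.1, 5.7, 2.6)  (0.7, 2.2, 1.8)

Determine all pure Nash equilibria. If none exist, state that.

Pure-strategy Nash equilibria: (Dusk, Night, Night), (Night, Mixed, Dusk)

Species 1 against (Night, Day): payoffs 5, 4.9 → best response Dusk.
Species 1 against (Night, Dusk): payoffs 1.1, 2.4 → best response Night.
Species 1 against (Night, Night): payoffs 1.8, 0.1 → best response Dusk.
Species 1 against (Mixed, Day): payoffs 5.3, 0.6 → best response Dusk.
Species 1 against (Mixed, Dusk): payoffs 1.4, 5.7 → best response Night.
Species 1 against (Mixed, Night): payoffs 3.9, 0.7 → best response Dusk.
Species 2 against (Dusk, Day): payoffs 4.5, 5.8 → best response Mixed.
Species 2 against (Dusk, Dusk): payoffs 0.6, 3.4 → best response Mixed.
Species 2 against (Dusk, Night): payoffs 5.9, 2.1 → best response Night.
Species 2 against (Night, Day): payoffs 1.7, 2.5 → best response Mixed.
Species 2 against (Night, Dusk): payoffs 0.8, 5.3 → best response Mixed.
Species 2 against (Night, Night): payoffs 5.7, 2.2 → best response Night.
Species 3 against (Dusk, Night): payoffs 0.3, 0.5, 1.5 → best response Night.
Species 3 against (Dusk, Mixed): payoffs 4, 5.2, 1.6 → best response Dusk.
Species 3 against (Night, Night): payoffs 6, 4.1, 2.6 → best response Day.
Species 3 against (Night, Mixed): payoffs 4.5, 5.4, 1.8 → best response Dusk.
Mutual best responses: (Dusk, Night, Night); (Night, Mixed, Dusk).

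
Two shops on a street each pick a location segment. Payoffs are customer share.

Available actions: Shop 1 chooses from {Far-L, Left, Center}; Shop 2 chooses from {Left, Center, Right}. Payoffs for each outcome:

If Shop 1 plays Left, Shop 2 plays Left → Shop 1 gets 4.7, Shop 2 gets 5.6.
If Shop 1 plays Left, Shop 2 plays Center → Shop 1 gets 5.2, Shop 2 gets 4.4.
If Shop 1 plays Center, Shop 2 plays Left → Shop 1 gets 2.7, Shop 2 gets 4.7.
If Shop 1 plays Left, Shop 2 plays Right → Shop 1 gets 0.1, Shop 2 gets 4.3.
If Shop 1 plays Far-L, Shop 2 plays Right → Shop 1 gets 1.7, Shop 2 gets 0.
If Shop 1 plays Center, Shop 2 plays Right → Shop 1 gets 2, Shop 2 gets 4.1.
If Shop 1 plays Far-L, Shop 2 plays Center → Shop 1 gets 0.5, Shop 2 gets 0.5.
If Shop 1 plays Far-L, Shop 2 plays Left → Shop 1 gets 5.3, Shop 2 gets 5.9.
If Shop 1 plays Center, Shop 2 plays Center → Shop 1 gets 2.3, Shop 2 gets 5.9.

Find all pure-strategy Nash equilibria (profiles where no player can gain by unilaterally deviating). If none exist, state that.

Mark each player's best response to every combination of opponents' strategies; a profile where every player is best-responding is a pure Nash equilibrium.
Shop 1 against Left: payoffs 5.3, 4.7, 2.7 → best response Far-L.
Shop 1 against Center: payoffs 0.5, 5.2, 2.3 → best response Left.
Shop 1 against Right: payoffs 1.7, 0.1, 2 → best response Center.
Shop 2 against Far-L: payoffs 5.9, 0.5, 0 → best response Left.
Shop 2 against Left: payoffs 5.6, 4.4, 4.3 → best response Left.
Shop 2 against Center: payoffs 4.7, 5.9, 4.1 → best response Center.
Mutual best responses: (Far-L, Left).

(Far-L, Left)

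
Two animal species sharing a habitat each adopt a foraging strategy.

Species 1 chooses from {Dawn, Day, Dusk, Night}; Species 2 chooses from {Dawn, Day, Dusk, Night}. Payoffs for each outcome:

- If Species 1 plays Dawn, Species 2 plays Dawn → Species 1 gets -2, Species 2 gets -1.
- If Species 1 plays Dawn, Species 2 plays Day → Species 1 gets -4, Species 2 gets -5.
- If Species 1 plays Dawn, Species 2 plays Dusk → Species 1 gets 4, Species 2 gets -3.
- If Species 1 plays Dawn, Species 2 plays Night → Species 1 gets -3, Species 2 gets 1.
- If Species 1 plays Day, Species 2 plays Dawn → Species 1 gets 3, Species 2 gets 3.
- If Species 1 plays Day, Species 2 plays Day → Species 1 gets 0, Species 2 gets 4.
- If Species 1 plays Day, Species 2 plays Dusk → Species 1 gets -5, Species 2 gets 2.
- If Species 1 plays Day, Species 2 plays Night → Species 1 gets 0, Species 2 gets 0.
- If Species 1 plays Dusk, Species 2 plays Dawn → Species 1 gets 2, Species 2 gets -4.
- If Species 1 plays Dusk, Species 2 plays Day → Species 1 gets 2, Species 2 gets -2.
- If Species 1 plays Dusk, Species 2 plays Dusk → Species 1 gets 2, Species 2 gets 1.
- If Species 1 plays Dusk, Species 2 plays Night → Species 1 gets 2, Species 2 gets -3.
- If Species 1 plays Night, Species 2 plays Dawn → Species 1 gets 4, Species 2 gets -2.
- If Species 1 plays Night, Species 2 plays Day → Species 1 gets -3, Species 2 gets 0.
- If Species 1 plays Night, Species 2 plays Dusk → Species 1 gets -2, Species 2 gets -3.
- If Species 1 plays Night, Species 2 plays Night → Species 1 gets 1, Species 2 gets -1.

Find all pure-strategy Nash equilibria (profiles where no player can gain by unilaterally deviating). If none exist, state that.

Check each profile: it is a Nash equilibrium iff no player can strictly gain by switching unilaterally.
(Dawn, Dawn): Species 1 can switch to Day (-2 → 3). Not NE.
(Dawn, Day): Species 1 can switch to Day (-4 → 0). Not NE.
(Dawn, Dusk): Species 2 can switch to Dawn (-3 → -1). Not NE.
(Dawn, Night): Species 1 can switch to Day (-3 → 0). Not NE.
(Day, Dawn): Species 1 can switch to Night (3 → 4). Not NE.
(Day, Day): Species 1 can switch to Dusk (0 → 2). Not NE.
(Day, Dusk): Species 1 can switch to Dawn (-5 → 4). Not NE.
(Day, Night): Species 1 can switch to Dusk (0 → 2). Not NE.
(Dusk, Dawn): Species 1 can switch to Day (2 → 3). Not NE.
(Dusk, Day): Species 2 can switch to Dusk (-2 → 1). Not NE.
(Dusk, Dusk): Species 1 can switch to Dawn (2 → 4). Not NE.
(Dusk, Night): Species 2 can switch to Day (-3 → -2). Not NE.
(The remaining 4 profiles each have a profitable deviation by the same check.)

none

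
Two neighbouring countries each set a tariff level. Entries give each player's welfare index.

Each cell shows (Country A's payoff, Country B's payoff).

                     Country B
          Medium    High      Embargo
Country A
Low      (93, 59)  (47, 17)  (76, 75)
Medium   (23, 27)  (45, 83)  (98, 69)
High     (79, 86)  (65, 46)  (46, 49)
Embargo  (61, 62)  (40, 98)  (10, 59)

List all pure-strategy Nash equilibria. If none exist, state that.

(Low, Medium): Country B can switch to Embargo (59 → 75). Not NE.
(Low, High): Country A can switch to High (47 → 65). Not NE.
(Low, Embargo): Country A can switch to Medium (76 → 98). Not NE.
(Medium, Medium): Country A can switch to Low (23 → 93). Not NE.
(Medium, High): Country A can switch to Low (45 → 47). Not NE.
(Medium, Embargo): Country B can switch to High (69 → 83). Not NE.
(High, Medium): Country A can switch to Low (79 → 93). Not NE.
(High, High): Country B can switch to Medium (46 → 86). Not NE.
(High, Embargo): Country A can switch to Low (46 → 76). Not NE.
(Embargo, Medium): Country A can switch to Low (61 → 93). Not NE.
(Embargo, High): Country A can switch to Low (40 → 47). Not NE.
(Embargo, Embargo): Country A can switch to Low (10 → 76). Not NE.

This game has no pure Nash equilibrium.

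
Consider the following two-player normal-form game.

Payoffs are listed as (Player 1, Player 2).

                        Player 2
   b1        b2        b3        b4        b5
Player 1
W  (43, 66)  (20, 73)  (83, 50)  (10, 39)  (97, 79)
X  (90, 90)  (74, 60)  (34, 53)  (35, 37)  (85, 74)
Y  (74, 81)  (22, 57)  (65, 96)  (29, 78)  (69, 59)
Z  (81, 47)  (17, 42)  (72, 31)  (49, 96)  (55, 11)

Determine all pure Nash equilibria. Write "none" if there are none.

The pure Nash equilibria are (W, b5); (X, b1); (Z, b4).

For each strategy profile, look for a profitable unilateral deviation.
(W, b1): Player 1 can switch to X (43 → 90). Not NE.
(W, b2): Player 1 can switch to X (20 → 74). Not NE.
(W, b3): Player 2 can switch to b1 (50 → 66). Not NE.
(W, b4): Player 1 can switch to X (10 → 35). Not NE.
(W, b5): Player 1 gets 97, best alternative 85; Player 2 gets 79, best alternative 73. No profitable deviation — NE.
(X, b1): Player 1 gets 90, best alternative 81; Player 2 gets 90, best alternative 74. No profitable deviation — NE.
(X, b2): Player 2 can switch to b1 (60 → 90). Not NE.
(X, b3): Player 1 can switch to W (34 → 83). Not NE.
(X, b4): Player 1 can switch to Z (35 → 49). Not NE.
(X, b5): Player 1 can switch to W (85 → 97). Not NE.
(Y, b1): Player 1 can switch to X (74 → 90). Not NE.
(Y, b2): Player 1 can switch to X (22 → 74). Not NE.
(Z, b4): Player 1 gets 49, best alternative 35; Player 2 gets 96, best alternative 47. No profitable deviation — NE.
(The remaining 7 profiles each have a profitable deviation by the same check.)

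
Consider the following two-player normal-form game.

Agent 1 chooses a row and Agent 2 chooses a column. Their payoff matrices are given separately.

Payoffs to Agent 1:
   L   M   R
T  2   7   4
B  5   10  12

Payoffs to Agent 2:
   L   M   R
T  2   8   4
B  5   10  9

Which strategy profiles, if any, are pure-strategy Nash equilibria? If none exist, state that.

The unique pure-strategy Nash equilibrium is (B, M).

Agent 1 against L: payoffs 2, 5 → best response B.
Agent 1 against M: payoffs 7, 10 → best response B.
Agent 1 against R: payoffs 4, 12 → best response B.
Agent 2 against T: payoffs 2, 8, 4 → best response M.
Agent 2 against B: payoffs 5, 10, 9 → best response M.
Mutual best responses: (B, M).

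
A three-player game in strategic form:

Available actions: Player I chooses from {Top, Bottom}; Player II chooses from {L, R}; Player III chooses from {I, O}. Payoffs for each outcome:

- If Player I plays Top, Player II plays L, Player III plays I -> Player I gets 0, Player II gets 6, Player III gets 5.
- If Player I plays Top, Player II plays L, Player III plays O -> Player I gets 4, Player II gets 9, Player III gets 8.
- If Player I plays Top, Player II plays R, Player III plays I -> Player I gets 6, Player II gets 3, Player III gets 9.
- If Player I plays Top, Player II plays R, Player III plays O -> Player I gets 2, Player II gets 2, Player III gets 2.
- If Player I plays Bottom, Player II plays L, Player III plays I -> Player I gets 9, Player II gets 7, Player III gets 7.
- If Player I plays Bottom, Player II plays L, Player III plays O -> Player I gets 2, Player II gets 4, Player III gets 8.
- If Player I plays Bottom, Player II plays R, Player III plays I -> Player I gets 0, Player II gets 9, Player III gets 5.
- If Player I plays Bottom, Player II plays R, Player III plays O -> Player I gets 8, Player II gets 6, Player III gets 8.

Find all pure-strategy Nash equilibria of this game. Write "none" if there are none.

Player I against (L, I): payoffs 0, 9 → best response Bottom.
Player I against (L, O): payoffs 4, 2 → best response Top.
Player I against (R, I): payoffs 6, 0 → best response Top.
Player I against (R, O): payoffs 2, 8 → best response Bottom.
Player II against (Top, I): payoffs 6, 3 → best response L.
Player II against (Top, O): payoffs 9, 2 → best response L.
Player II against (Bottom, I): payoffs 7, 9 → best response R.
Player II against (Bottom, O): payoffs 4, 6 → best response R.
Player III against (Top, L): payoffs 5, 8 → best response O.
Player III against (Top, R): payoffs 9, 2 → best response I.
Player III against (Bottom, L): payoffs 7, 8 → best response O.
Player III against (Bottom, R): payoffs 5, 8 → best response O.
Mutual best responses: (Top, L, O); (Bottom, R, O).

Pure-strategy Nash equilibria: (Top, L, O); (Bottom, R, O)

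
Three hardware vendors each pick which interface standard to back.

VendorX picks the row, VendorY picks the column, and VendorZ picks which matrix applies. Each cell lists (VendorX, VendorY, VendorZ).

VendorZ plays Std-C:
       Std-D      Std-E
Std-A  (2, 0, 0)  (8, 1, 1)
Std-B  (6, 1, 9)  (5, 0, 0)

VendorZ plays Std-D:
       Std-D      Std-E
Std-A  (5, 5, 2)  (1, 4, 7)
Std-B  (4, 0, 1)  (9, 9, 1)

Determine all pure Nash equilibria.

Pure-strategy Nash equilibria: (Std-A, Std-D, Std-D), (Std-B, Std-D, Std-C), (Std-B, Std-E, Std-D)

VendorX against (Std-D, Std-C): payoffs 2, 6 → best response Std-B.
VendorX against (Std-D, Std-D): payoffs 5, 4 → best response Std-A.
VendorX against (Std-E, Std-C): payoffs 8, 5 → best response Std-A.
VendorX against (Std-E, Std-D): payoffs 1, 9 → best response Std-B.
VendorY against (Std-A, Std-C): payoffs 0, 1 → best response Std-E.
VendorY against (Std-A, Std-D): payoffs 5, 4 → best response Std-D.
VendorY against (Std-B, Std-C): payoffs 1, 0 → best response Std-D.
VendorY against (Std-B, Std-D): payoffs 0, 9 → best response Std-E.
VendorZ against (Std-A, Std-D): payoffs 0, 2 → best response Std-D.
VendorZ against (Std-A, Std-E): payoffs 1, 7 → best response Std-D.
VendorZ against (Std-B, Std-D): payoffs 9, 1 → best response Std-C.
VendorZ against (Std-B, Std-E): payoffs 0, 1 → best response Std-D.
Mutual best responses: (Std-A, Std-D, Std-D); (Std-B, Std-D, Std-C); (Std-B, Std-E, Std-D).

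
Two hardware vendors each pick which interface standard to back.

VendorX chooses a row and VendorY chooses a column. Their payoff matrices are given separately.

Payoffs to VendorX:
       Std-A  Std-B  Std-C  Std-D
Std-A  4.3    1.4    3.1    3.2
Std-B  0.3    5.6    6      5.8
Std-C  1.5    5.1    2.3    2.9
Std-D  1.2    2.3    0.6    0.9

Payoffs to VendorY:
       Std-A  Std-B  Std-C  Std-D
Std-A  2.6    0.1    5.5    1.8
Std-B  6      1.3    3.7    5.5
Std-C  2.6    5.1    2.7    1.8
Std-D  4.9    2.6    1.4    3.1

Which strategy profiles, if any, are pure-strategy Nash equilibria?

This game has no pure Nash equilibrium.

(Std-A, Std-A): VendorY can switch to Std-C (2.6 → 5.5). Not NE.
(Std-A, Std-B): VendorX can switch to Std-B (1.4 → 5.6). Not NE.
(Std-A, Std-C): VendorX can switch to Std-B (3.1 → 6). Not NE.
(Std-A, Std-D): VendorX can switch to Std-B (3.2 → 5.8). Not NE.
(Std-B, Std-A): VendorX can switch to Std-A (0.3 → 4.3). Not NE.
(Std-B, Std-B): VendorY can switch to Std-A (1.3 → 6). Not NE.
(Std-B, Std-C): VendorY can switch to Std-A (3.7 → 6). Not NE.
(Std-B, Std-D): VendorY can switch to Std-A (5.5 → 6). Not NE.
(Std-C, Std-A): VendorX can switch to Std-A (1.5 → 4.3). Not NE.
(Std-C, Std-B): VendorX can switch to Std-B (5.1 → 5.6). Not NE.
(The remaining 6 profiles each have a profitable deviation by the same check.)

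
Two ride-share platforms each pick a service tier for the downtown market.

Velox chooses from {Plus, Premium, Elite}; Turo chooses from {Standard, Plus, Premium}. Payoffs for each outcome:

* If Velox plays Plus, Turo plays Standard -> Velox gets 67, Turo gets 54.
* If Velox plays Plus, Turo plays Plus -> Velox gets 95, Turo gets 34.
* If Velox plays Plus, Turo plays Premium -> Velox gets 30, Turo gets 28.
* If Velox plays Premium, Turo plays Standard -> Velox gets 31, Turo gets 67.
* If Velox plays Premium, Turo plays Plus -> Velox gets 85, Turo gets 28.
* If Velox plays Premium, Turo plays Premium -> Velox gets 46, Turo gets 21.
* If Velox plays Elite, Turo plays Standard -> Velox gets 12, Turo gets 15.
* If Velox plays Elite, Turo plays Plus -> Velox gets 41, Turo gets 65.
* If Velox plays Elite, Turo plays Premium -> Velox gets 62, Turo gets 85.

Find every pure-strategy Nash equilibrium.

The pure Nash equilibria are (Plus, Standard), (Elite, Premium).

Mark each player's best response to every combination of opponents' strategies; a profile where every player is best-responding is a pure Nash equilibrium.
Velox against Standard: payoffs 67, 31, 12 → best response Plus.
Velox against Plus: payoffs 95, 85, 41 → best response Plus.
Velox against Premium: payoffs 30, 46, 62 → best response Elite.
Turo against Plus: payoffs 54, 34, 28 → best response Standard.
Turo against Premium: payoffs 67, 28, 21 → best response Standard.
Turo against Elite: payoffs 15, 65, 85 → best response Premium.
Mutual best responses: (Plus, Standard); (Elite, Premium).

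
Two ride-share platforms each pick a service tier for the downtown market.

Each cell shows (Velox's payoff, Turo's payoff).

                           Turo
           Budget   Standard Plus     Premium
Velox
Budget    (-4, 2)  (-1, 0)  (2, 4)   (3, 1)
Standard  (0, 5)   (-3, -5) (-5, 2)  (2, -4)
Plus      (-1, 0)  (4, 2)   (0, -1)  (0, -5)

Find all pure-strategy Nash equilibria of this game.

(Budget, Plus), (Standard, Budget), (Plus, Standard)

(Budget, Budget): Velox can switch to Standard (-4 → 0). Not NE.
(Budget, Standard): Velox can switch to Plus (-1 → 4). Not NE.
(Budget, Plus): Velox gets 2, best alternative 0; Turo gets 4, best alternative 2. No profitable deviation — NE.
(Budget, Premium): Turo can switch to Budget (1 → 2). Not NE.
(Standard, Budget): Velox gets 0, best alternative -1; Turo gets 5, best alternative 2. No profitable deviation — NE.
(Standard, Standard): Velox can switch to Budget (-3 → -1). Not NE.
(Standard, Plus): Velox can switch to Budget (-5 → 2). Not NE.
(Standard, Premium): Velox can switch to Budget (2 → 3). Not NE.
(Plus, Budget): Velox can switch to Standard (-1 → 0). Not NE.
(Plus, Standard): Velox gets 4, best alternative -1; Turo gets 2, best alternative 0. No profitable deviation — NE.
(Plus, Plus): Velox can switch to Budget (0 → 2). Not NE.
(The remaining 1 profile has a profitable deviation by the same check.)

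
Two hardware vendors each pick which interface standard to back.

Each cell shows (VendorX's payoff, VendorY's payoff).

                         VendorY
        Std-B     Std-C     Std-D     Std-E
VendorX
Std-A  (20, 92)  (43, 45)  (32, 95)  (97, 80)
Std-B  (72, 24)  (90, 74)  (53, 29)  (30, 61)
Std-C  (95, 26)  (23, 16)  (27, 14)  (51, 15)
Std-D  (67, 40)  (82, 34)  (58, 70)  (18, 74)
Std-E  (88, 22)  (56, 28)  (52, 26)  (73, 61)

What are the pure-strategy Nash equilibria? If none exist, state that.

VendorX against Std-B: payoffs 20, 72, 95, 67, 88 → best response Std-C.
VendorX against Std-C: payoffs 43, 90, 23, 82, 56 → best response Std-B.
VendorX against Std-D: payoffs 32, 53, 27, 58, 52 → best response Std-D.
VendorX against Std-E: payoffs 97, 30, 51, 18, 73 → best response Std-A.
VendorY against Std-A: payoffs 92, 45, 95, 80 → best response Std-D.
VendorY against Std-B: payoffs 24, 74, 29, 61 → best response Std-C.
VendorY against Std-C: payoffs 26, 16, 14, 15 → best response Std-B.
VendorY against Std-D: payoffs 40, 34, 70, 74 → best response Std-E.
VendorY against Std-E: payoffs 22, 28, 26, 61 → best response Std-E.
Mutual best responses: (Std-B, Std-C); (Std-C, Std-B).

The pure Nash equilibria are (Std-B, Std-C), (Std-C, Std-B).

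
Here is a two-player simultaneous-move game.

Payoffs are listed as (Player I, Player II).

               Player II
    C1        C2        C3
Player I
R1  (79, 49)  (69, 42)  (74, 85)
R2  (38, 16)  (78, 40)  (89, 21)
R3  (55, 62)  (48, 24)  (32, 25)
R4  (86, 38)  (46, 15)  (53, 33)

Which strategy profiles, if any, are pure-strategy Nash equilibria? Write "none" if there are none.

Player I against C1: payoffs 79, 38, 55, 86 → best response R4.
Player I against C2: payoffs 69, 78, 48, 46 → best response R2.
Player I against C3: payoffs 74, 89, 32, 53 → best response R2.
Player II against R1: payoffs 49, 42, 85 → best response C3.
Player II against R2: payoffs 16, 40, 21 → best response C2.
Player II against R3: payoffs 62, 24, 25 → best response C1.
Player II against R4: payoffs 38, 15, 33 → best response C1.
Mutual best responses: (R2, C2); (R4, C1).

The pure Nash equilibria are (R2, C2) and (R4, C1).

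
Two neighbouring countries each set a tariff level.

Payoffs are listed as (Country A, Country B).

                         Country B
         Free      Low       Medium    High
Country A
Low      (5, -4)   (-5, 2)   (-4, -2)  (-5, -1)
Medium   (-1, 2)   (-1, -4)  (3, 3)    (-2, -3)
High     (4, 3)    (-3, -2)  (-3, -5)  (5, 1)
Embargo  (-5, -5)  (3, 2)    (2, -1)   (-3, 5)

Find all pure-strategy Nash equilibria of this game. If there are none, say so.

(Medium, Medium)

Country A against Free: payoffs 5, -1, 4, -5 → best response Low.
Country A against Low: payoffs -5, -1, -3, 3 → best response Embargo.
Country A against Medium: payoffs -4, 3, -3, 2 → best response Medium.
Country A against High: payoffs -5, -2, 5, -3 → best response High.
Country B against Low: payoffs -4, 2, -2, -1 → best response Low.
Country B against Medium: payoffs 2, -4, 3, -3 → best response Medium.
Country B against High: payoffs 3, -2, -5, 1 → best response Free.
Country B against Embargo: payoffs -5, 2, -1, 5 → best response High.
Mutual best responses: (Medium, Medium).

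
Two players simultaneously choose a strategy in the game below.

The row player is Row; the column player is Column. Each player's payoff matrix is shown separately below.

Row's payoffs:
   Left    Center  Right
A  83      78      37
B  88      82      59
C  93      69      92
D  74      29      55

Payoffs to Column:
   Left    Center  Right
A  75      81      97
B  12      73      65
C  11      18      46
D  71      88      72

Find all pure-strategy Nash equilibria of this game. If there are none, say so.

(B, Center); (C, Right)

(A, Left): Row can switch to B (83 → 88). Not NE.
(A, Center): Row can switch to B (78 → 82). Not NE.
(A, Right): Row can switch to B (37 → 59). Not NE.
(B, Left): Row can switch to C (88 → 93). Not NE.
(B, Center): Row gets 82, best alternative 78; Column gets 73, best alternative 65. No profitable deviation — NE.
(B, Right): Row can switch to C (59 → 92). Not NE.
(C, Left): Column can switch to Center (11 → 18). Not NE.
(C, Right): Row gets 92, best alternative 59; Column gets 46, best alternative 18. No profitable deviation — NE.
(The remaining 4 profiles each have a profitable deviation by the same check.)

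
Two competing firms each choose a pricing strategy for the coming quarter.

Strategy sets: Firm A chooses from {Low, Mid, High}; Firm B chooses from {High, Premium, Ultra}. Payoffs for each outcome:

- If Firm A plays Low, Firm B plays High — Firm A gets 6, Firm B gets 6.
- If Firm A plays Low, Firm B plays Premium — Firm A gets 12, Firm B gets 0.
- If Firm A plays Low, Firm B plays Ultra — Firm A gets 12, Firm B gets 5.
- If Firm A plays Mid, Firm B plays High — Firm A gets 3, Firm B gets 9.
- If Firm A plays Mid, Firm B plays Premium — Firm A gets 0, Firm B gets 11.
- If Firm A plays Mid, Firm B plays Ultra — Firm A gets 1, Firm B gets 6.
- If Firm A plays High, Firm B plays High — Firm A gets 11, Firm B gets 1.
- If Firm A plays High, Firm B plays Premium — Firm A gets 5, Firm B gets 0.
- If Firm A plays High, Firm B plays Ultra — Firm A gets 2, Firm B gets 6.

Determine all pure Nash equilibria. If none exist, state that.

(Low, High): Firm A can switch to High (6 → 11). Not NE.
(Low, Premium): Firm B can switch to High (0 → 6). Not NE.
(Low, Ultra): Firm B can switch to High (5 → 6). Not NE.
(Mid, High): Firm A can switch to Low (3 → 6). Not NE.
(Mid, Premium): Firm A can switch to Low (0 → 12). Not NE.
(Mid, Ultra): Firm A can switch to Low (1 → 12). Not NE.
(High, High): Firm B can switch to Ultra (1 → 6). Not NE.
(High, Premium): Firm A can switch to Low (5 → 12). Not NE.
(The remaining 1 profile has a profitable deviation by the same check.)

There is no pure-strategy Nash equilibrium.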